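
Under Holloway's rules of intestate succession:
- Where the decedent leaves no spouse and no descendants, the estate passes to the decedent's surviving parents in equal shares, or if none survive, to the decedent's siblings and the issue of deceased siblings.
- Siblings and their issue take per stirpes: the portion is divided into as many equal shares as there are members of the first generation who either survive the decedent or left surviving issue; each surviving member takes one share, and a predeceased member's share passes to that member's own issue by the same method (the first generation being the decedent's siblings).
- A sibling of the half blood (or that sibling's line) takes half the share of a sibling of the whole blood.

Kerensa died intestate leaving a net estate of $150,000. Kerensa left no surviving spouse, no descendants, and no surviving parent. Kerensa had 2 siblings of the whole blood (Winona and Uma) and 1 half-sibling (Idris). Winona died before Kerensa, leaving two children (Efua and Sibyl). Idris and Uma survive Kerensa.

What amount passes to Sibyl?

Sibyl receives $30,000.

The entire $150,000 passes to the siblings and their issue.
Counting each half-blood sibling's line as half a unit, there are 5/2 units in $150,000, so one unit is $60,000. Whole-blood lines (Winona and Uma) take $60,000 each; half-blood lines (Idris) take $30,000 each.
Winona's share ($60,000) is divided into 2 shares of $30,000: Efua and Sibyl each take $30,000.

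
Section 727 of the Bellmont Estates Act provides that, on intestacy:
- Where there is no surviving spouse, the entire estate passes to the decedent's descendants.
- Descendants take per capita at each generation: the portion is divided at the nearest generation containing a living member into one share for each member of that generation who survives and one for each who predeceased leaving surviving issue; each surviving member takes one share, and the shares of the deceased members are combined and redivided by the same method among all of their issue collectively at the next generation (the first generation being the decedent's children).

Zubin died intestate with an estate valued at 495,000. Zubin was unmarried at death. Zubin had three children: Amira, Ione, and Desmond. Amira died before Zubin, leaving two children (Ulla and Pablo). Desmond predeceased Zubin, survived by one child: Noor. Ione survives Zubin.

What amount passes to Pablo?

Pablo receives 110,000.

The entire 495,000 passes to the descendants.
That amount (495,000) is divided at the children's generation into 3 shares of 165,000. Ione takes 165,000. The 2 shares of the deceased (Amira and Desmond) are combined into a pool of 330,000.
That pool (330,000) is divided at the grandchildren's generation equally among Ulla, Pablo, and Noor: 110,000 each.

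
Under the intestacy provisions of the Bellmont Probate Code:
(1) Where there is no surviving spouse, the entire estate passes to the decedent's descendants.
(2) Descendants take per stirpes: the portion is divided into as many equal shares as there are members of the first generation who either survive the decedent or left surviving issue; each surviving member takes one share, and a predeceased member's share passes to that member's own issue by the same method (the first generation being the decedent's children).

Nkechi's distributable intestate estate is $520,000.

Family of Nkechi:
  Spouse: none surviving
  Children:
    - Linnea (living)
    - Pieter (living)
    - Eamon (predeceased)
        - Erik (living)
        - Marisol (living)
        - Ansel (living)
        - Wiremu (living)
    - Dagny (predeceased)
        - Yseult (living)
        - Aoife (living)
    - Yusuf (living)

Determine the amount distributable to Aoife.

The entire $520,000 passes to the descendants.
That amount ($520,000) is divided into 5 shares of $104,000: Linnea, Pieter, and Yusuf each take $104,000; Eamon's $104,000 share passes to Eamon's issue; Dagny's $104,000 share passes to Dagny's issue.
Eamon's share ($104,000) is divided into 4 shares of $26,000: Erik, Marisol, Ansel, and Wiremu each take $26,000.
Dagny's share ($104,000) is divided into 2 shares of $52,000: Yseult and Aoife each take $52,000.

Aoife receives $52,000.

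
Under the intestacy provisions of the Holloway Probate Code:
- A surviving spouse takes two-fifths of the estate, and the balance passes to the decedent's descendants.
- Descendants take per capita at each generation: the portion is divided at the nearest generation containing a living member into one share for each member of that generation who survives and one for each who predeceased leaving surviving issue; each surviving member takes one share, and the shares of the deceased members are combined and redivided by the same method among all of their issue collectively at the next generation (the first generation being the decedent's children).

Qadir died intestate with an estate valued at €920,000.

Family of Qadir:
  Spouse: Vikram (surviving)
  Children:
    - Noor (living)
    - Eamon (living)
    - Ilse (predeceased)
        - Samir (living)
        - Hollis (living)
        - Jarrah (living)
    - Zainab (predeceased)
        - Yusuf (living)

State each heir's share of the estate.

Vikram: €368,000; Noor: €138,000; Eamon: €138,000; Samir: €69,000; Hollis: €69,000; Jarrah: €69,000; Yusuf: €69,000

Vikram takes two-fifths of €920,000 = €368,000. The remaining €552,000 passes to the descendants.
The descendants' portion (€552,000) is divided at the children's generation into 4 shares of €138,000. Noor and Eamon each take €138,000. The 2 shares of the deceased (Ilse and Zainab) are combined into a pool of €276,000.
That pool (€276,000) is divided at the grandchildren's generation equally among Samir, Hollis, Jarrah, and Yusuf: €69,000 each.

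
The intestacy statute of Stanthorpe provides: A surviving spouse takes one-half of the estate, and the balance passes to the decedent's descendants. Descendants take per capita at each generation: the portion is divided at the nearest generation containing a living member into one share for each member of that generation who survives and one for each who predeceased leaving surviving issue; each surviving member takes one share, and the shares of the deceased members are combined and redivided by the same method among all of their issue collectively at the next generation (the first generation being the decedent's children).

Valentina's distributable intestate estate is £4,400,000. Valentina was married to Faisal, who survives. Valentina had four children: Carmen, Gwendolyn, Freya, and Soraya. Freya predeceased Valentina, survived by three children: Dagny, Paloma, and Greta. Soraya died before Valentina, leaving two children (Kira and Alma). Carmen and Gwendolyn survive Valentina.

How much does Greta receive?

Faisal takes one-half of £4,400,000 = £2,200,000. The remaining £2,200,000 passes to the descendants.
The descendants' portion (£2,200,000) is divided at the children's generation into 4 shares of £550,000. Carmen and Gwendolyn each take £550,000. The 2 shares of the deceased (Freya and Soraya) are combined into a pool of £1,100,000.
That pool (£1,100,000) is divided at the grandchildren's generation equally among Dagny, Paloma, Greta, Kira, and Alma: £220,000 each.

Greta receives £220,000.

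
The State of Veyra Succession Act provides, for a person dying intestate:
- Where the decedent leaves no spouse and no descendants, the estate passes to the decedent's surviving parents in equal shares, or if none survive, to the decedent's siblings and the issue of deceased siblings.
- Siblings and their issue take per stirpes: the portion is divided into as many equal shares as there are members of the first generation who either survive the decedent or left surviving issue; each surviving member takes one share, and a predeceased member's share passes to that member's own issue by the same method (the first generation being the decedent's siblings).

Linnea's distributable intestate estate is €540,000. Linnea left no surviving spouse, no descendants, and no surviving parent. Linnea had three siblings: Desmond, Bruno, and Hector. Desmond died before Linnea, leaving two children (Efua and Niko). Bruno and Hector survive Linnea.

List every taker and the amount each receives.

Efua: €90,000; Niko: €90,000; Bruno: €180,000; Hector: €180,000

The entire €540,000 passes to the siblings and their issue.
That amount (€540,000) is divided into 3 shares of €180,000: Bruno and Hector each take €180,000; Desmond's €180,000 share passes to Desmond's issue.
Desmond's share (€180,000) is divided into 2 shares of €90,000: Efua and Niko each take €90,000.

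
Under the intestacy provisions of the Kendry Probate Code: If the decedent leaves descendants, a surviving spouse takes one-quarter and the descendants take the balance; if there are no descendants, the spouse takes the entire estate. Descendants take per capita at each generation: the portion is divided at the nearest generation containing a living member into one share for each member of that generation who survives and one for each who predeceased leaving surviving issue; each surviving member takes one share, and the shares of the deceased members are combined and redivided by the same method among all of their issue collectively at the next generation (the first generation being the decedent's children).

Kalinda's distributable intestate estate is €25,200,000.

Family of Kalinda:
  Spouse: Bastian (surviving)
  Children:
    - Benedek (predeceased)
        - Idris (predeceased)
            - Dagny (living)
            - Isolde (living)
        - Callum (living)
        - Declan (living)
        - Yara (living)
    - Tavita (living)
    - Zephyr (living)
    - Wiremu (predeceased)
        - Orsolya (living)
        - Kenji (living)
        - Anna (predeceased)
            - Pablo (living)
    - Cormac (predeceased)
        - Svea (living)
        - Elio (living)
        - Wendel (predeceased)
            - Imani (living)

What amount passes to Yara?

Bastian takes one-quarter of €25,200,000 = €6,300,000. The remaining €18,900,000 passes to the descendants.
The descendants' portion (€18,900,000) is divided at the children's generation into 5 shares of €3,780,000. Tavita and Zephyr each take €3,780,000. The 3 shares of the deceased (Benedek, Wiremu, and Cormac) are combined into a pool of €11,340,000.
That pool (€11,340,000) is divided at the grandchildren's generation into 10 shares of €1,134,000. Callum, Declan, Yara, Orsolya, Kenji, Svea, and Elio each take €1,134,000. The 3 shares of the deceased (Idris, Anna, and Wendel) are combined into a pool of €3,402,000.
That pool (€3,402,000) is divided at the great-grandchildren's generation equally among Dagny, Isolde, Pablo, and Imani: €850,500 each.

Yara receives €1,134,000.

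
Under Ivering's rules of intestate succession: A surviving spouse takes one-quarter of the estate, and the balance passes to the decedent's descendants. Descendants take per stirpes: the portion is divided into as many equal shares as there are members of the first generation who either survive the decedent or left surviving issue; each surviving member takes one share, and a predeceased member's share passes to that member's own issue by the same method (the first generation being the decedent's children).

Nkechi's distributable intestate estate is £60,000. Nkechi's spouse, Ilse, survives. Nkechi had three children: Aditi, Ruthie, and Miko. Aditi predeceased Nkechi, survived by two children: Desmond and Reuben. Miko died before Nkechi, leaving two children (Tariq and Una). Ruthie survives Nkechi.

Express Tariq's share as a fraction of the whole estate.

Ilse takes one-quarter of £60,000 = £15,000. The remaining £45,000 passes to the descendants.
The descendants' portion (£45,000) is divided into 3 shares of £15,000: Ruthie takes £15,000; Aditi's £15,000 share passes to Aditi's issue; Miko's £15,000 share passes to Miko's issue.
Aditi's share (£15,000) is divided into 2 shares of £7,500: Desmond and Reuben each take £7,500.
Miko's share (£15,000) is divided into 2 shares of £7,500: Tariq and Una each take £7,500.

Tariq receives 1/8 of the estate.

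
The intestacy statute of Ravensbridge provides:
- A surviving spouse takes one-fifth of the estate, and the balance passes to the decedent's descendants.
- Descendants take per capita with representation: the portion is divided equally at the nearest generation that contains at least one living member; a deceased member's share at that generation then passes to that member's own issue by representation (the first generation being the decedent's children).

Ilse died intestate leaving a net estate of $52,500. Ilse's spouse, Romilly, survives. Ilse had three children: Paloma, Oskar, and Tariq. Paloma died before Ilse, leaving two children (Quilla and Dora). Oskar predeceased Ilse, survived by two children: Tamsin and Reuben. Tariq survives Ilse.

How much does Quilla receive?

Quilla receives $7,000.

Romilly takes one-fifth of $52,500 = $10,500. The remaining $42,000 passes to the descendants.
The descendants' portion ($42,000) is divided into 3 shares of $14,000: Tariq takes $14,000; Paloma's $14,000 share passes to Paloma's issue; Oskar's $14,000 share passes to Oskar's issue.
Paloma's share ($14,000) is divided into 2 shares of $7,000: Quilla and Dora each take $7,000.
Oskar's share ($14,000) is divided into 2 shares of $7,000: Tamsin and Reuben each take $7,000.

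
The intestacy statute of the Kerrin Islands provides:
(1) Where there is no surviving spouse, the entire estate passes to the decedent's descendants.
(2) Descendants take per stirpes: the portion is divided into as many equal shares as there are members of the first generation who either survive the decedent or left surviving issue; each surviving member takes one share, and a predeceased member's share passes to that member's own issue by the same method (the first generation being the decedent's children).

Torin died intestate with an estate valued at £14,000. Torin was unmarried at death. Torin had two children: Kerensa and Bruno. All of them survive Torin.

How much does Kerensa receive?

The entire £14,000 passes to the descendants.
That amount (£14,000) is divided into 2 shares of £7,000: Kerensa and Bruno each take £7,000.

Kerensa receives £7,000.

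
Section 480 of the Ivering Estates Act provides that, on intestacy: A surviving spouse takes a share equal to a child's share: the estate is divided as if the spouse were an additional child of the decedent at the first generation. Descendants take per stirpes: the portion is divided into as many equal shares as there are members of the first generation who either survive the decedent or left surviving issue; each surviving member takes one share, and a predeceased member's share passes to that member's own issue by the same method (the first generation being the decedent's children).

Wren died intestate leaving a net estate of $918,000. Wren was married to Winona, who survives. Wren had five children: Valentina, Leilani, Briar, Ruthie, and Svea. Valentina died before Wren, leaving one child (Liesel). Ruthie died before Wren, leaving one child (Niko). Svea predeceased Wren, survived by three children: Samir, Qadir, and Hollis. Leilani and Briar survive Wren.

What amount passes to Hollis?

The spouse counts as an additional share at the children's level, so there are 6 primary shares of $153,000. Winona takes one such share ($153,000).
The children's combined portion ($765,000) is divided into 5 shares of $153,000: Leilani and Briar each take $153,000; Valentina's $153,000 share passes to Valentina's issue; Ruthie's $153,000 share passes to Ruthie's issue; Svea's $153,000 share passes to Svea's issue.
Valentina's share ($153,000) passes entirely to Liesel.
Ruthie's share ($153,000) passes entirely to Niko.
Svea's share ($153,000) is divided into 3 shares of $51,000: Samir, Qadir, and Hollis each take $51,000.

Hollis receives $51,000.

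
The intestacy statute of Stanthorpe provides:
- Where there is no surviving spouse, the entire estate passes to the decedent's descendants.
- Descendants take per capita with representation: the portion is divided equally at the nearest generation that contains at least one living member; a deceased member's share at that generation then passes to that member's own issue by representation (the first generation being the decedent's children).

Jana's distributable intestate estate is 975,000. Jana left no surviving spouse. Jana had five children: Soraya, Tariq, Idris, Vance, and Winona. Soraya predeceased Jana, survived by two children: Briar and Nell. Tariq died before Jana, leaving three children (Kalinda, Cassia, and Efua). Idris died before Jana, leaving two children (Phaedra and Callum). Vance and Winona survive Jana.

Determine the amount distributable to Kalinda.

The entire 975,000 passes to the descendants.
That amount (975,000) is divided into 5 shares of 195,000: Vance and Winona each take 195,000; Soraya's 195,000 share passes to Soraya's issue; Tariq's 195,000 share passes to Tariq's issue; Idris's 195,000 share passes to Idris's issue.
Soraya's share (195,000) is divided into 2 shares of 97,500: Briar and Nell each take 97,500.
Tariq's share (195,000) is divided into 3 shares of 65,000: Kalinda, Cassia, and Efua each take 65,000.
Idris's share (195,000) is divided into 2 shares of 97,500: Phaedra and Callum each take 97,500.

Kalinda receives 65,000.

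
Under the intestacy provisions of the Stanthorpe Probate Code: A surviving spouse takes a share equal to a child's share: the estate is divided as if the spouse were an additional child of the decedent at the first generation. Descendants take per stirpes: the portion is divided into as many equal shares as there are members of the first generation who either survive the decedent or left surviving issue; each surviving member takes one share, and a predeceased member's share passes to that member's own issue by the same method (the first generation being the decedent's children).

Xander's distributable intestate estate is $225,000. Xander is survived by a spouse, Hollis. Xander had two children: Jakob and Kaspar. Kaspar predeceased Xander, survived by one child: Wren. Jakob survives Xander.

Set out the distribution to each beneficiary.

Hollis: $75,000; Jakob: $75,000; Wren: $75,000

The spouse counts as an additional share at the children's level, so there are 3 primary shares of $75,000. Hollis takes one such share ($75,000).
The children's combined portion ($150,000) is divided into 2 shares of $75,000: Jakob takes $75,000; Kaspar's $75,000 share passes to Kaspar's issue.
Kaspar's share ($75,000) passes entirely to Wren.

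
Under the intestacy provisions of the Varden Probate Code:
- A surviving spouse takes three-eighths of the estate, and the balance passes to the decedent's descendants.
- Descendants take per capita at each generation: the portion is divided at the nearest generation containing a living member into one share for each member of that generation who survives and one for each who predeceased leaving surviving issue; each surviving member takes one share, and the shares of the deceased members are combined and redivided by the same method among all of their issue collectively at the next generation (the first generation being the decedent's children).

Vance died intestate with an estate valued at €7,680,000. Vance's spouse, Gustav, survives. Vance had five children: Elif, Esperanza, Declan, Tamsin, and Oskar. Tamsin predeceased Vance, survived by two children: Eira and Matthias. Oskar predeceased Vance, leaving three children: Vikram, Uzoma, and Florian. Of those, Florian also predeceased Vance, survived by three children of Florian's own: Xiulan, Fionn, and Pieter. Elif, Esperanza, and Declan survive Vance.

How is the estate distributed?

Gustav takes three-eighths of €7,680,000 = €2,880,000. The remaining €4,800,000 passes to the descendants.
The descendants' portion (€4,800,000) is divided at the children's generation into 5 shares of €960,000. Elif, Esperanza, and Declan each take €960,000. The 2 shares of the deceased (Tamsin and Oskar) are combined into a pool of €1,920,000.
That pool (€1,920,000) is divided at the grandchildren's generation into 5 shares of €384,000. Eira, Matthias, Vikram, and Uzoma each take €384,000. The remaining share for the deceased Florian (€384,000) is carried to the next generation.
That pool (€384,000) is divided at the great-grandchildren's generation equally among Xiulan, Fionn, and Pieter: €128,000 each.

Gustav: €2,880,000; Elif: €960,000; Esperanza: €960,000; Declan: €960,000; Eira: €384,000; Matthias: €384,000; Vikram: €384,000; Uzoma: €384,000; Xiulan: €128,000; Fionn: €128,000; Pieter: €128,000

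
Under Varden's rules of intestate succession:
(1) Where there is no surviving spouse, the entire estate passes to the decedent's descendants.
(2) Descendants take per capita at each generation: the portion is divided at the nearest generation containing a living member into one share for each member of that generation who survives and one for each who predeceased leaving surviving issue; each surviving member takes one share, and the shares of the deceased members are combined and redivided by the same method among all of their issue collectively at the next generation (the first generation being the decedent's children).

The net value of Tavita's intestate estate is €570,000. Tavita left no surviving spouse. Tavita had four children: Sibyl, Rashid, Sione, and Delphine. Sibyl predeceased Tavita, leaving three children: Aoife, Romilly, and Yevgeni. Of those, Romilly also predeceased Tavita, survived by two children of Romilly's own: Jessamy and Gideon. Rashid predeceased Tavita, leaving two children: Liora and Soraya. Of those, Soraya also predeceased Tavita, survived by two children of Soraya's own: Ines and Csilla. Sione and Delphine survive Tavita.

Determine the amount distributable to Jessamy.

Jessamy receives €28,500.

The entire €570,000 passes to the descendants.
That amount (€570,000) is divided at the children's generation into 4 shares of €142,500. Sione and Delphine each take €142,500. The 2 shares of the deceased (Sibyl and Rashid) are combined into a pool of €285,000.
That pool (€285,000) is divided at the grandchildren's generation into 5 shares of €57,000. Aoife, Yevgeni, and Liora each take €57,000. The 2 shares of the deceased (Romilly and Soraya) are combined into a pool of €114,000.
That pool (€114,000) is divided at the great-grandchildren's generation equally among Jessamy, Gideon, Ines, and Csilla: €28,500 each.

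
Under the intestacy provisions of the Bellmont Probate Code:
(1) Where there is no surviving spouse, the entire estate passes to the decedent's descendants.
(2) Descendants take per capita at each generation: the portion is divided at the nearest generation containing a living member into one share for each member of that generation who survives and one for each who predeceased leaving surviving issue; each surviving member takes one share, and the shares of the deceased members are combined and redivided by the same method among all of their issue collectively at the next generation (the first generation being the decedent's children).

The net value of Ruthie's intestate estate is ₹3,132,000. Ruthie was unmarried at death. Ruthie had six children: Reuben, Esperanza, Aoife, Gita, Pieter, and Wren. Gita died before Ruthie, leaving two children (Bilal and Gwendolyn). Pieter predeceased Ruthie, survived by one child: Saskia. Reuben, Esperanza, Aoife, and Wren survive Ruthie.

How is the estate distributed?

The entire ₹3,132,000 passes to the descendants.
That amount (₹3,132,000) is divided at the children's generation into 6 shares of ₹522,000. Reuben, Esperanza, Aoife, and Wren each take ₹522,000. The 2 shares of the deceased (Gita and Pieter) are combined into a pool of ₹1,044,000.
That pool (₹1,044,000) is divided at the grandchildren's generation equally among Bilal, Gwendolyn, and Saskia: ₹348,000 each.

Reuben: ₹522,000; Esperanza: ₹522,000; Aoife: ₹522,000; Bilal: ₹348,000; Gwendolyn: ₹348,000; Saskia: ₹348,000; Wren: ₹522,000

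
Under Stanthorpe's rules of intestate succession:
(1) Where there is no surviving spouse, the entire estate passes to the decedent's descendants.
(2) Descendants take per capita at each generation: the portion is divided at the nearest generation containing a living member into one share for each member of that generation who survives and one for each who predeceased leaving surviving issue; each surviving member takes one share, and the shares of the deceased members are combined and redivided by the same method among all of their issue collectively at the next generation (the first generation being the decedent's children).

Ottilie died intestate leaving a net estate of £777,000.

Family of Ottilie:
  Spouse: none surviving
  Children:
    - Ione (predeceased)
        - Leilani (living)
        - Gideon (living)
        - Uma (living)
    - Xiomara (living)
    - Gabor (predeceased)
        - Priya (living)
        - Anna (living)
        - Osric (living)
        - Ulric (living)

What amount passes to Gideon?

The entire £777,000 passes to the descendants.
That amount (£777,000) is divided at the children's generation into 3 shares of £259,000. Xiomara takes £259,000. The 2 shares of the deceased (Ione and Gabor) are combined into a pool of £518,000.
That pool (£518,000) is divided at the grandchildren's generation equally among Leilani, Gideon, Uma, Priya, Anna, Osric, and Ulric: £74,000 each.

Gideon receives £74,000.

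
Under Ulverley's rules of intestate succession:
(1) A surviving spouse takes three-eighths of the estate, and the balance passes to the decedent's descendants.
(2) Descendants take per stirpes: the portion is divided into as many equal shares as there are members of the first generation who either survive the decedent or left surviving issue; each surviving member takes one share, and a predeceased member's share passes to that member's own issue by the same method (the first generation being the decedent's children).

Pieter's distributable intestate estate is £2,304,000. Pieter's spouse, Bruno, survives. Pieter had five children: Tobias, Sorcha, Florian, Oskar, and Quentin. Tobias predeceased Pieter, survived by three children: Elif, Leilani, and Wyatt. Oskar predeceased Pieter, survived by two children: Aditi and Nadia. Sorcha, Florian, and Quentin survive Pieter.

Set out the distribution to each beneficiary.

Bruno takes three-eighths of £2,304,000 = £864,000. The remaining £1,440,000 passes to the descendants.
The descendants' portion (£1,440,000) is divided into 5 shares of £288,000: Sorcha, Florian, and Quentin each take £288,000; Tobias's £288,000 share passes to Tobias's issue; Oskar's £288,000 share passes to Oskar's issue.
Tobias's share (£288,000) is divided into 3 shares of £96,000: Elif, Leilani, and Wyatt each take £96,000.
Oskar's share (£288,000) is divided into 2 shares of £144,000: Aditi and Nadia each take £144,000.

Bruno: £864,000; Elif: £96,000; Leilani: £96,000; Wyatt: £96,000; Sorcha: £288,000; Florian: £288,000; Aditi: £144,000; Nadia: £144,000; Quentin: £288,000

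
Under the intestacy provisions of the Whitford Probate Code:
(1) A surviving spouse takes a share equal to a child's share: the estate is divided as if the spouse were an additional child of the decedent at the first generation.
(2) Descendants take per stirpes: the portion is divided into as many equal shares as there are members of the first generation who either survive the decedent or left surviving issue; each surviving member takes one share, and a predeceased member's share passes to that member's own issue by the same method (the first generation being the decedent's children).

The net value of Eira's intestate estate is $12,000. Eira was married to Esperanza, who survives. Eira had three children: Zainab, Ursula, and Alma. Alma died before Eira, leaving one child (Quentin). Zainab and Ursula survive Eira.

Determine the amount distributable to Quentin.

Quentin receives $3,000.

The spouse counts as an additional share at the children's level, so there are 4 primary shares of $3,000. Esperanza takes one such share ($3,000).
The children's combined portion ($9,000) is divided into 3 shares of $3,000: Zainab and Ursula each take $3,000; Alma's $3,000 share passes to Alma's issue.
Alma's share ($3,000) passes entirely to Quentin.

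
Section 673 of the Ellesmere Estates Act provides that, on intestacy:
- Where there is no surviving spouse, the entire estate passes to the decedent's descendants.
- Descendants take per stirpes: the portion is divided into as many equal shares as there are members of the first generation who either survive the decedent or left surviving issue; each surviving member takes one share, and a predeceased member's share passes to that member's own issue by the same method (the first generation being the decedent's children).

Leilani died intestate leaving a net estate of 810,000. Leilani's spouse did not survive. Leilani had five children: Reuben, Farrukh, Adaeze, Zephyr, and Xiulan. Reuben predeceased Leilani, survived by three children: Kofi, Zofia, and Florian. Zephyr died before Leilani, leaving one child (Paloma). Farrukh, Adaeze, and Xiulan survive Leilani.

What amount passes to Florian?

Florian receives 54,000.

The entire 810,000 passes to the descendants.
That amount (810,000) is divided into 5 shares of 162,000: Farrukh, Adaeze, and Xiulan each take 162,000; Reuben's 162,000 share passes to Reuben's issue; Zephyr's 162,000 share passes to Zephyr's issue.
Reuben's share (162,000) is divided into 3 shares of 54,000: Kofi, Zofia, and Florian each take 54,000.
Zephyr's share (162,000) passes entirely to Paloma.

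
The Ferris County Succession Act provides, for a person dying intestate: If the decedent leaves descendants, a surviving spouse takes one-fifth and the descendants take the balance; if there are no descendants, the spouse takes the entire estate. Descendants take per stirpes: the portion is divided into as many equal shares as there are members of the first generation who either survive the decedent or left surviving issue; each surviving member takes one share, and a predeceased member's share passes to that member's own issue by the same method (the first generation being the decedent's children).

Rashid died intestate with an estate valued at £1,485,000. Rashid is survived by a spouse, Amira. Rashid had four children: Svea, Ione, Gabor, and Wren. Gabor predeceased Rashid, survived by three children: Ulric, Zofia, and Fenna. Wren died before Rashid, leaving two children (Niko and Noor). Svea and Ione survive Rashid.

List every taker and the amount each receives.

Amira takes one-fifth of £1,485,000 = £297,000. The remaining £1,188,000 passes to the descendants.
The descendants' portion (£1,188,000) is divided into 4 shares of £297,000: Svea and Ione each take £297,000; Gabor's £297,000 share passes to Gabor's issue; Wren's £297,000 share passes to Wren's issue.
Gabor's share (£297,000) is divided into 3 shares of £99,000: Ulric, Zofia, and Fenna each take £99,000.
Wren's share (£297,000) is divided into 2 shares of £148,500: Niko and Noor each take £148,500.

Amira: £297,000; Svea: £297,000; Ione: £297,000; Ulric: £99,000; Zofia: £99,000; Fenna: £99,000; Niko: £148,500; Noor: £148,500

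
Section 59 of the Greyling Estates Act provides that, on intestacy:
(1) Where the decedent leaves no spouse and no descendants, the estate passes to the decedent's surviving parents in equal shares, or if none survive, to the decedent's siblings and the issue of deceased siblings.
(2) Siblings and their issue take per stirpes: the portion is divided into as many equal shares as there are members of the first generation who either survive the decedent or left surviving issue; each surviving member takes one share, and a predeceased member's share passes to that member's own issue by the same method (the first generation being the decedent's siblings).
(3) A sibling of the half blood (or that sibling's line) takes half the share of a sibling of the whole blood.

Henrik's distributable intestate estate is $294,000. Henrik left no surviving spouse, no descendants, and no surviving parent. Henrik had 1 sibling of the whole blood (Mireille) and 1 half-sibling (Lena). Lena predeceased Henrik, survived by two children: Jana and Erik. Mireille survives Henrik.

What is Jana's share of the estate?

The entire $294,000 passes to the siblings and their issue.
Counting each half-blood sibling's line as half a unit, there are 3/2 units in $294,000, so one unit is $196,000. Whole-blood lines (Mireille) take $196,000 each; half-blood lines (Lena) take $98,000 each.
Lena's share ($98,000) is divided into 2 shares of $49,000: Jana and Erik each take $49,000.

Jana receives $49,000.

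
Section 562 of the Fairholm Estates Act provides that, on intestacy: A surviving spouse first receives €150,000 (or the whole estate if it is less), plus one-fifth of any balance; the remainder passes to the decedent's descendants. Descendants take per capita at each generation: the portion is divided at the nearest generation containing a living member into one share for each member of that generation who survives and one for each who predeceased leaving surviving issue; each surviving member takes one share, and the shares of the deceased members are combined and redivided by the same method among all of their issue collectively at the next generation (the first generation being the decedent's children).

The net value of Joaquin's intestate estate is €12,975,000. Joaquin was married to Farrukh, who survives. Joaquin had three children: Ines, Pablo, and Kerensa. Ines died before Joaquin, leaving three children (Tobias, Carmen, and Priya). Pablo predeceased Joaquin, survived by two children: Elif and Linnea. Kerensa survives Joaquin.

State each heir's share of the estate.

Farrukh first takes €150,000, leaving a balance of €12,825,000. Farrukh then takes one-fifth of the balance (€2,565,000), for a total of €2,715,000. The remaining €10,260,000 passes to the descendants.
The descendants' portion (€10,260,000) is divided at the children's generation into 3 shares of €3,420,000. Kerensa takes €3,420,000. The 2 shares of the deceased (Ines and Pablo) are combined into a pool of €6,840,000.
That pool (€6,840,000) is divided at the grandchildren's generation equally among Tobias, Carmen, Priya, Elif, and Linnea: €1,368,000 each.

Farrukh: €2,715,000; Tobias: €1,368,000; Carmen: €1,368,000; Priya: €1,368,000; Elif: €1,368,000; Linnea: €1,368,000; Kerensa: €3,420,000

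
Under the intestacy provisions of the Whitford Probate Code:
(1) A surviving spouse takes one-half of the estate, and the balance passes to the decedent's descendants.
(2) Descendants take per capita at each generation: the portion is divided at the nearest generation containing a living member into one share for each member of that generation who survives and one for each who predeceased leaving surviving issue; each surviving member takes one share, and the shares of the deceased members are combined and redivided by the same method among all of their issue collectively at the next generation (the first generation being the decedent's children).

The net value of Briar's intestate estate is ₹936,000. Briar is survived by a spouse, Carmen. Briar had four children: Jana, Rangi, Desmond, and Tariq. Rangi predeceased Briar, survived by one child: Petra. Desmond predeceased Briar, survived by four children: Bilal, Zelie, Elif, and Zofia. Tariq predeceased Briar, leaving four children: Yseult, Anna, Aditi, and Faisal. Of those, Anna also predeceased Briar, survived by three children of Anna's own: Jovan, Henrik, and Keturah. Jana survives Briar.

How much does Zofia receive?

Zofia receives ₹39,000.

Carmen takes one-half of ₹936,000 = ₹468,000. The remaining ₹468,000 passes to the descendants.
The descendants' portion (₹468,000) is divided at the children's generation into 4 shares of ₹117,000. Jana takes ₹117,000. The 3 shares of the deceased (Rangi, Desmond, and Tariq) are combined into a pool of ₹351,000.
That pool (₹351,000) is divided at the grandchildren's generation into 9 shares of ₹39,000. Petra, Bilal, Zelie, Elif, Zofia, Yseult, Aditi, and Faisal each take ₹39,000. The remaining share for the deceased Anna (₹39,000) is carried to the next generation.
That pool (₹39,000) is divided at the great-grandchildren's generation equally among Jovan, Henrik, and Keturah: ₹13,000 each.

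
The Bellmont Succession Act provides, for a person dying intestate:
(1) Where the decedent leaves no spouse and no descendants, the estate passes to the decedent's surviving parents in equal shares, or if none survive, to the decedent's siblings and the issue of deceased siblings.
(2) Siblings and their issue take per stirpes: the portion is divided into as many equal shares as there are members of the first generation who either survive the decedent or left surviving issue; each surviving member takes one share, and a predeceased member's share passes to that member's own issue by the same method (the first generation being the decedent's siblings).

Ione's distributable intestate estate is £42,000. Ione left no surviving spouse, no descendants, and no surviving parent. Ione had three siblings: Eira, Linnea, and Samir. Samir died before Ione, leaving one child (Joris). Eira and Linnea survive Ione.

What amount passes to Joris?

The entire £42,000 passes to the siblings and their issue.
That amount (£42,000) is divided into 3 shares of £14,000: Eira and Linnea each take £14,000; Samir's £14,000 share passes to Samir's issue.
Samir's share (£14,000) passes entirely to Joris.

Joris receives £14,000.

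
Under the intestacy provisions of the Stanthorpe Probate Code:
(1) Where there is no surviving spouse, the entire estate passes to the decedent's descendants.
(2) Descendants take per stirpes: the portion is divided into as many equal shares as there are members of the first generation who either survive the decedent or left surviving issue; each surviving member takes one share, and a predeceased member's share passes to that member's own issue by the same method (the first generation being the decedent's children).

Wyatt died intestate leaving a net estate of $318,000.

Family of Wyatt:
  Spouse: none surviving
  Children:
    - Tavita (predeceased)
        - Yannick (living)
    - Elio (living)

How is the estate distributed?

The entire $318,000 passes to the descendants.
That amount ($318,000) is divided into 2 shares of $159,000: Elio takes $159,000; Tavita's $159,000 share passes to Tavita's issue.
Tavita's share ($159,000) passes entirely to Yannick.

Yannick: $159,000; Elio: $159,000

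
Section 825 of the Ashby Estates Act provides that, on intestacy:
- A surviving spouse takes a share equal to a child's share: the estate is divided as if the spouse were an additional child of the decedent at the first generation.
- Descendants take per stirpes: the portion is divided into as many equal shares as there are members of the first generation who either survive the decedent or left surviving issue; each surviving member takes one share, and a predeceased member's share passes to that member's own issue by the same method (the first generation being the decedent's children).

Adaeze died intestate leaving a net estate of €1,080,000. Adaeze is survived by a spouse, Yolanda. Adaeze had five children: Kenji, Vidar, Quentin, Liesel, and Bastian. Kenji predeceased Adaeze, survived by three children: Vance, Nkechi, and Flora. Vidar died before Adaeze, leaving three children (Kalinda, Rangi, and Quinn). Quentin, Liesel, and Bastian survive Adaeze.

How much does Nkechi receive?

Nkechi receives €60,000.

The spouse counts as an additional share at the children's level, so there are 6 primary shares of €180,000. Yolanda takes one such share (€180,000).
The children's combined portion (€900,000) is divided into 5 shares of €180,000: Quentin, Liesel, and Bastian each take €180,000; Kenji's €180,000 share passes to Kenji's issue; Vidar's €180,000 share passes to Vidar's issue.
Kenji's share (€180,000) is divided into 3 shares of €60,000: Vance, Nkechi, and Flora each take €60,000.
Vidar's share (€180,000) is divided into 3 shares of €60,000: Kalinda, Rangi, and Quinn each take €60,000.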